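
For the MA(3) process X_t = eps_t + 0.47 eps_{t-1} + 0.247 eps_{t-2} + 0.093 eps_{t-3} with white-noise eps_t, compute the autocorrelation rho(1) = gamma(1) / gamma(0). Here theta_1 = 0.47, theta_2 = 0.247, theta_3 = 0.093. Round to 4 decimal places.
\rho(1) = 0.4719

For an MA(q) process with theta_0 = 1, the autocovariance is
  gamma(k) = sigma^2 * sum_{i=0..q-k} theta_i * theta_{i+k},
and rho(k) = gamma(k) / gamma(0). Sigma^2 cancels.
  numerator   = (1)*(0.47) + (0.47)*(0.247) + (0.247)*(0.093) = 0.609061.
  denominator = (1)^2 + (0.47)^2 + (0.247)^2 + (0.093)^2 = 1.290558.
  rho(1) = 0.609061 / 1.290558 = 0.4719.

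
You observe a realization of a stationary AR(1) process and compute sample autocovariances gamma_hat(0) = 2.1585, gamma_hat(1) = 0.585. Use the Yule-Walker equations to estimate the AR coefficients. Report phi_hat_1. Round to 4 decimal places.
\hat\phi_{1} = 0.2710

The Yule-Walker equations for an AR(p) process read, in matrix form,
  Gamma_p phi = r_p,   with   (Gamma_p)_{ij} = gamma(|i - j|),
                       (r_p)_i = gamma(i),   i,j = 1..p.
Substitute the sample gammas (Toeplitz matrix and right-hand side of size 1):
  Gamma_p = [[2.1585]]
  r_p     = [0.585]
With p = 1 this is the single equation gamma(0) phi_1 = gamma(1):
  phi_hat_1 = gamma(1) / gamma(0) = 0.585 / 2.1585 = 0.2710.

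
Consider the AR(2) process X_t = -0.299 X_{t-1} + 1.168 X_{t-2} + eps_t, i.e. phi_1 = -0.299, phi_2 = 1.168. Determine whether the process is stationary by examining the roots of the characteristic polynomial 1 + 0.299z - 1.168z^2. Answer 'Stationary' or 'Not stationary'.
\text{Not stationary}

The AR(p) characteristic polynomial is P(z) = 1 + 0.299z - 1.168z^2.
Stationarity requires all roots to lie outside the unit circle, i.e. |z| > 1 for every root.
Set 1 + (0.299) z + (-1.168) z^2 = 0, i.e. a z^2 + b z + c = 0 with a = -1.168, b = 0.299, c = 1.
Discriminant D = b^2 - 4ac = (0.299)^2 - 4*(-1.168)*1 = 0.089401 - (-4.672) = 4.761401.
D >= 0, so the roots are real: z = (-b +/- sqrt(D)) / (2a) = (-0.299 +/- 2.182063) / (-2.336).
  z_1 = (-0.299 + 2.182063) / (-2.336) = -0.8061,   |z_1| = 0.8061.
  z_2 = (-0.299 - 2.182063) / (-2.336) = 1.0621,   |z_2| = 1.0621.
Moduli of all roots: 0.8061, 1.0621.
All moduli strictly greater than 1? No.
Verdict: Not stationary.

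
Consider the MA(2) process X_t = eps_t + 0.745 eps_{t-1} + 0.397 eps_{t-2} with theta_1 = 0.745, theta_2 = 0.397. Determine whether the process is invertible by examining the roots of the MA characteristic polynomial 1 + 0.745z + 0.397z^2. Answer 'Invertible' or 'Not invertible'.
\text{Invertible}

The MA(q) characteristic polynomial is P(z) = 1 + 0.745z + 0.397z^2.
Invertibility requires all roots to lie outside the unit circle, i.e. |z| > 1 for every root.
Set 1 + (0.745) z + (0.397) z^2 = 0, i.e. a z^2 + b z + c = 0 with a = 0.397, b = 0.745, c = 1.
Discriminant D = b^2 - 4ac = (0.745)^2 - 4*(0.397)*1 = 0.555025 - (1.588) = -1.032975.
D < 0, so the roots are the complex-conjugate pair z = (-b +/- i sqrt(-D)) / (2a) = -0.9383 +/- 1.28i.
For a conjugate pair |z|^2 = z * conj(z) = (product of roots) = c/a = 1/(0.397) = 2.518892, so |z| = sqrt(2.518892) = 1.5871 for both roots.
Moduli of all roots: 1.5871, 1.5871.
All moduli strictly greater than 1? Yes.
Verdict: Invertible.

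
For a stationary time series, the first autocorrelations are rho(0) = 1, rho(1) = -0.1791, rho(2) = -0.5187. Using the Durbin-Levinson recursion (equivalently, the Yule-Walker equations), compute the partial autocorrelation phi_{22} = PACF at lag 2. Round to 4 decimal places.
\phi_{22} = -0.5690

The PACF at lag k is phi_{kk}, the last component of the solution
to the Yule-Walker system G_k phi = r_k where
  (G_k)_{ij} = rho(|i - j|), (r_k)_i = rho(i), i,j = 1..k.
Equivalently, Durbin-Levinson gives phi_{kk} iteratively:
  phi_{11} = rho(1)
  phi_{kk} = [rho(k) - sum_{j=1..k-1} phi_{k-1,j} rho(k-j)]
            / [1 - sum_{j=1..k-1} phi_{k-1,j} rho(j)],
  phi_{k,j} = phi_{k-1,j} - phi_{kk} phi_{k-1,k-j},  j = 1..k-1.
Step k = 1:
  phi_11 = rho(1) = -0.1791.
Step k = 2:
  phi_22 = [rho(2) - phi_11 rho(1)] / [1 - phi_11 rho(1)] = [-0.5187 - (-0.1791)(-0.1791)] / [1 - (-0.1791)(-0.1791)]
         = -0.55077681 / 0.96792319 = -0.569.
Therefore phi_{22} = -0.5690.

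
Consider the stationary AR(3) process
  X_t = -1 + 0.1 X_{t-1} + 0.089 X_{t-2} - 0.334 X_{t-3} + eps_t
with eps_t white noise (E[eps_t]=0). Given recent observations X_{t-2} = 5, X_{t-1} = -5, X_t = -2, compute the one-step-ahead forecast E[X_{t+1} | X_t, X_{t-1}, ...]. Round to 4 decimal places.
E[X_{t+1} \mid \mathcal F_t] = -3.3150

For an AR(p) model X_t = c + sum_i phi_i X_{t-i} + eps_t, the
one-step-ahead conditional mean is
  E[X_{t+1} | X_t, ...] = c + sum_i phi_i X_{t+1-i}.
Substitute known values:
  E[X_{t+1} | ...] = -1 + (0.1) * (-2) + (0.089) * (-5) + (-0.334) * (5)
                   = -3.3150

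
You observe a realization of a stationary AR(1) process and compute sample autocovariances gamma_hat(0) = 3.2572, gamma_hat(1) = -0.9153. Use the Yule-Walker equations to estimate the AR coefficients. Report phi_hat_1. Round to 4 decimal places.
\hat\phi_{1} = -0.2810

The Yule-Walker equations for an AR(p) process read, in matrix form,
  Gamma_p phi = r_p,   with   (Gamma_p)_{ij} = gamma(|i - j|),
                       (r_p)_i = gamma(i),   i,j = 1..p.
Substitute the sample gammas (Toeplitz matrix and right-hand side of size 1):
  Gamma_p = [[3.2572]]
  r_p     = [-0.9153]
With p = 1 this is the single equation gamma(0) phi_1 = gamma(1):
  phi_hat_1 = gamma(1) / gamma(0) = -0.9153 / 3.2572 = -0.2810.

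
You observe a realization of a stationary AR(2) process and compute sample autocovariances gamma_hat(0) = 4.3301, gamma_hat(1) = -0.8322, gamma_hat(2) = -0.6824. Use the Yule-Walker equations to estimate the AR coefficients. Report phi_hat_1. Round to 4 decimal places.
\hat\phi_{1} = -0.2310

The Yule-Walker equations for an AR(p) process read, in matrix form,
  Gamma_p phi = r_p,   with   (Gamma_p)_{ij} = gamma(|i - j|),
                       (r_p)_i = gamma(i),   i,j = 1..p.
Substitute the sample gammas (Toeplitz matrix and right-hand side of size 2):
  Gamma_p = [[4.3301, -0.8322], [-0.8322, 4.3301]]
  r_p     = [-0.8322, -0.6824]
Written out:
  4.3301 phi_1 - 0.8322 phi_2 = -0.8322
  -0.8322 phi_1 + 4.3301 phi_2 = -0.6824
Solve by Cramer's rule:
  det = gamma(0)^2 - gamma(1)^2 = (4.3301)^2 - (-0.8322)^2 = 18.74976601 - 0.69255684 = 18.05720917
  phi_hat_1 = [gamma(1) gamma(0) - gamma(1) gamma(2)] / det = [(-0.8322)(4.3301) - (-0.8322)(-0.6824)] / 18.05720917 = -4.1714025 / 18.05720917 = -0.231
  phi_hat_2 = [gamma(0) gamma(2) - gamma(1)^2] / det = [(4.3301)(-0.6824) - (-0.8322)^2] / 18.05720917 = -3.64741708 / 18.05720917 = -0.202
So phi_hat = [-0.2310, -0.2020].
Therefore phi_hat_1 = -0.2310.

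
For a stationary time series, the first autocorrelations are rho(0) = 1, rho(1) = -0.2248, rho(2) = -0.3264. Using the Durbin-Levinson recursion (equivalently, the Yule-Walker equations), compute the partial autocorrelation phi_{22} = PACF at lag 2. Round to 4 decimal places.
\phi_{22} = -0.3970

The PACF at lag k is phi_{kk}, the last component of the solution
to the Yule-Walker system G_k phi = r_k where
  (G_k)_{ij} = rho(|i - j|), (r_k)_i = rho(i), i,j = 1..k.
Equivalently, Durbin-Levinson gives phi_{kk} iteratively:
  phi_{11} = rho(1)
  phi_{kk} = [rho(k) - sum_{j=1..k-1} phi_{k-1,j} rho(k-j)]
            / [1 - sum_{j=1..k-1} phi_{k-1,j} rho(j)],
  phi_{k,j} = phi_{k-1,j} - phi_{kk} phi_{k-1,k-j},  j = 1..k-1.
Step k = 1:
  phi_11 = rho(1) = -0.2248.
Step k = 2:
  phi_22 = [rho(2) - phi_11 rho(1)] / [1 - phi_11 rho(1)] = [-0.3264 - (-0.2248)(-0.2248)] / [1 - (-0.2248)(-0.2248)]
         = -0.37693504 / 0.94946496 = -0.397.
Therefore phi_{22} = -0.3970.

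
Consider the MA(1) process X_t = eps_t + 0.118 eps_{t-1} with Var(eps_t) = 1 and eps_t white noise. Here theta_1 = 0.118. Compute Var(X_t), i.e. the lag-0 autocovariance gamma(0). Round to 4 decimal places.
\gamma(0) = 1.0139

For an MA(q) process X_t = eps_t + sum_i theta_i eps_{t-i} with
Var(eps_t) = sigma^2, the variance is
  gamma(0) = sigma^2 * (1 + sum_i theta_i^2).
  sum_i theta_i^2 = (0.118)^2 = 0.013924.
  gamma(0) = 1 * (1 + 0.013924) = 1 * 1.013924 = 1.013924, which rounds to 1.0139.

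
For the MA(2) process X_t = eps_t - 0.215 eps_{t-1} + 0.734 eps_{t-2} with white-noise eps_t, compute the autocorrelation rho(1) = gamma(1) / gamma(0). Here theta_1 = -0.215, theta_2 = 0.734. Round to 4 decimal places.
\rho(1) = -0.2352

For an MA(q) process with theta_0 = 1, the autocovariance is
  gamma(k) = sigma^2 * sum_{i=0..q-k} theta_i * theta_{i+k},
and rho(k) = gamma(k) / gamma(0). Sigma^2 cancels.
  numerator   = (1)*(-0.215) + (-0.215)*(0.734) = -0.37281.
  denominator = (1)^2 + (-0.215)^2 + (0.734)^2 = 1.584981.
  rho(1) = -0.37281 / 1.584981 = -0.2352.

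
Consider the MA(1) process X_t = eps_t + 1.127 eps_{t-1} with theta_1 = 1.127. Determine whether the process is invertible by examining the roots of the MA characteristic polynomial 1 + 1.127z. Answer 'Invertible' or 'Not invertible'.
\text{Not invertible}

The MA(q) characteristic polynomial is P(z) = 1 + 1.127z.
Invertibility requires all roots to lie outside the unit circle, i.e. |z| > 1 for every root.
This is linear in z: 1 + (1.127) z = 0  =>  z = -1/(1.127) = -0.887311,  |z| = 0.887311.
Moduli of all roots: 0.8873.
All moduli strictly greater than 1? No.
Verdict: Not invertible.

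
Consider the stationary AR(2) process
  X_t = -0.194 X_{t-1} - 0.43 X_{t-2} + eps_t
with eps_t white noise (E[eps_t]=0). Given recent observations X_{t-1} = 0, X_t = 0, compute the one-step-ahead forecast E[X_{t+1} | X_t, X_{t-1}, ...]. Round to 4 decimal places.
E[X_{t+1} \mid \mathcal F_t] = 0.0000

For an AR(p) model X_t = c + sum_i phi_i X_{t-i} + eps_t, the
one-step-ahead conditional mean is
  E[X_{t+1} | X_t, ...] = c + sum_i phi_i X_{t+1-i}.
Substitute known values:
  E[X_{t+1} | ...] = (-0.194) * (0) + (-0.43) * (0)
                   = 0.0000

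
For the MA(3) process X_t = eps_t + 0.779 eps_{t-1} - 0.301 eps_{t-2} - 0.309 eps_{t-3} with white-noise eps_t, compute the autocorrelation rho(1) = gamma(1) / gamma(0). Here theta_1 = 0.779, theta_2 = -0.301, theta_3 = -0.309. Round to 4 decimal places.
\rho(1) = 0.3556

For an MA(q) process with theta_0 = 1, the autocovariance is
  gamma(k) = sigma^2 * sum_{i=0..q-k} theta_i * theta_{i+k},
and rho(k) = gamma(k) / gamma(0). Sigma^2 cancels.
  numerator   = (1)*(0.779) + (0.779)*(-0.301) + (-0.301)*(-0.309) = 0.63753.
  denominator = (1)^2 + (0.779)^2 + (-0.301)^2 + (-0.309)^2 = 1.792923.
  rho(1) = 0.63753 / 1.792923 = 0.3556.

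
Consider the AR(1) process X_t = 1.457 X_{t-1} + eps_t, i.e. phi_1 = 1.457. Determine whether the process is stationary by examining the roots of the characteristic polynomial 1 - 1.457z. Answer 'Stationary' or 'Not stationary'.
\text{Not stationary}

The AR(p) characteristic polynomial is P(z) = 1 - 1.457z.
Stationarity requires all roots to lie outside the unit circle, i.e. |z| > 1 for every root.
This is linear in z: 1 + (-1.457) z = 0  =>  z = -1/(-1.457) = 0.686342,  |z| = 0.686342.
Moduli of all roots: 0.6863.
All moduli strictly greater than 1? No.
Verdict: Not stationary.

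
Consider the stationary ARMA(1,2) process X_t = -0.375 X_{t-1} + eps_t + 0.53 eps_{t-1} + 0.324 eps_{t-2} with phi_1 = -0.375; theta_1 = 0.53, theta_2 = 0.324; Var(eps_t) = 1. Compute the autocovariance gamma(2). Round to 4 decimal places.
\gamma(2) = 0.2620

Multiply the model equation by X_{t-k} and take expectations. With theta_0 = psi_0 = 1 and psi_j the MA(infinity) weights, this gives
  gamma(k) - sum_i phi_i gamma(k-i) = c_k,
  c_k = sigma^2 * sum_{j=k..q} theta_j psi_{j-k}   (c_k = 0 for k > q),
using gamma(-m) = gamma(m).
psi-weights needed (psi_j = theta_j + sum_i phi_i psi_{j-i}):
  psi_1 = theta_1 + phi_1 = 0.53 + (-0.375) = 0.155
  psi_2 = theta_2 + phi_1 psi_1 = 0.324 + (-0.375)(0.155) = 0.265875
Right-hand sides:
  c_0 = sigma^2 (1 + theta_1 psi_1 + theta_2 psi_2) = 1 * (1 + (0.53)(0.155) + (0.324)(0.265875)) = 1 * 1.168293 = 1.168294
  c_1 = sigma^2 (theta_1 + theta_2 psi_1) = 1 * (0.53 + (0.324)(0.155)) = 0.58022
  c_2 = sigma^2 theta_2 = 1 * (0.324) = 0.324
Equations for k = 0 and k = 1 (AR order 1):
  gamma(0) = phi_1 gamma(1) + c_0
  gamma(1) = phi_1 gamma(0) + c_1
Substituting the second into the first: gamma(0) (1 - phi_1^2) = c_0 + phi_1 c_1, so
  gamma(0) = (c_0 + phi_1 c_1) / (1 - phi_1^2) = (1.168294 + (-0.375)(0.58022)) / (1 - (-0.375)^2) = 0.950711 / 0.859375 = 1.106282.
  gamma(1) = phi_1 gamma(0) + c_1 = (-0.375)(1.106282) + (0.58022) = 0.165364.
For k = 2: gamma(2) = phi_1 gamma(1) + c_2
  = (-0.375)(0.165364) + (0.324) = 0.261988.
Therefore gamma(2) = 0.2620 (to 4 decimal places).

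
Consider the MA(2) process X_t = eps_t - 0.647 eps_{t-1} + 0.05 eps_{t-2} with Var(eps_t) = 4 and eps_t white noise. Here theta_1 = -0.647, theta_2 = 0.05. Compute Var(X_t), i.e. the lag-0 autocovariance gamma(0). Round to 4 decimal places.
\gamma(0) = 5.6844

For an MA(q) process X_t = eps_t + sum_i theta_i eps_{t-i} with
Var(eps_t) = sigma^2, the variance is
  gamma(0) = sigma^2 * (1 + sum_i theta_i^2).
  sum_i theta_i^2 = (-0.647)^2 + (0.05)^2 = 0.418609 + 0.0025 = 0.421109.
  gamma(0) = 4 * (1 + 0.421109) = 4 * 1.421109 = 5.684436, which rounds to 5.6844.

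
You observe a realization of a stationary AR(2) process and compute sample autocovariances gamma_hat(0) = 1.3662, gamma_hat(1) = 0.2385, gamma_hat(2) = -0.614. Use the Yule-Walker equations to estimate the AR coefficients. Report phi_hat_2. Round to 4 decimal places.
\hat\phi_{2} = -0.4950

The Yule-Walker equations for an AR(p) process read, in matrix form,
  Gamma_p phi = r_p,   with   (Gamma_p)_{ij} = gamma(|i - j|),
                       (r_p)_i = gamma(i),   i,j = 1..p.
Substitute the sample gammas (Toeplitz matrix and right-hand side of size 2):
  Gamma_p = [[1.3662, 0.2385], [0.2385, 1.3662]]
  r_p     = [0.2385, -0.614]
Written out:
  1.3662 phi_1 + 0.2385 phi_2 = 0.2385
  0.2385 phi_1 + 1.3662 phi_2 = -0.614
Solve by Cramer's rule:
  det = gamma(0)^2 - gamma(1)^2 = (1.3662)^2 - (0.2385)^2 = 1.86650244 - 0.05688225 = 1.80962019
  phi_hat_1 = [gamma(1) gamma(0) - gamma(1) gamma(2)] / det = [(0.2385)(1.3662) - (0.2385)(-0.614)] / 1.80962019 = 0.4722777 / 1.80962019 = 0.261
  phi_hat_2 = [gamma(0) gamma(2) - gamma(1)^2] / det = [(1.3662)(-0.614) - (0.2385)^2] / 1.80962019 = -0.89572905 / 1.80962019 = -0.495
So phi_hat = [0.2610, -0.4950].
Therefore phi_hat_2 = -0.4950.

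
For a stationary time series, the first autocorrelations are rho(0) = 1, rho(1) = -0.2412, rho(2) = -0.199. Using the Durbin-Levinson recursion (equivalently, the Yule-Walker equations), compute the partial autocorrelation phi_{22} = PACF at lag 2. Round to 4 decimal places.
\phi_{22} = -0.2731

The PACF at lag k is phi_{kk}, the last component of the solution
to the Yule-Walker system G_k phi = r_k where
  (G_k)_{ij} = rho(|i - j|), (r_k)_i = rho(i), i,j = 1..k.
Equivalently, Durbin-Levinson gives phi_{kk} iteratively:
  phi_{11} = rho(1)
  phi_{kk} = [rho(k) - sum_{j=1..k-1} phi_{k-1,j} rho(k-j)]
            / [1 - sum_{j=1..k-1} phi_{k-1,j} rho(j)],
  phi_{k,j} = phi_{k-1,j} - phi_{kk} phi_{k-1,k-j},  j = 1..k-1.
Step k = 1:
  phi_11 = rho(1) = -0.2412.
Step k = 2:
  phi_22 = [rho(2) - phi_11 rho(1)] / [1 - phi_11 rho(1)] = [-0.199 - (-0.2412)(-0.2412)] / [1 - (-0.2412)(-0.2412)]
         = -0.25717744 / 0.94182256 = -0.2731.
Therefore phi_{22} = -0.2731.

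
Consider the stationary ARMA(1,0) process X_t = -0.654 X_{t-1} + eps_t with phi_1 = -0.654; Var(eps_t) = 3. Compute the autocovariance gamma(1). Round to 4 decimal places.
\gamma(1) = -3.4284

Multiply the model equation by X_{t-k} and take expectations. With theta_0 = psi_0 = 1 and psi_j the MA(infinity) weights, this gives
  gamma(k) - sum_i phi_i gamma(k-i) = c_k,
  c_k = sigma^2 * sum_{j=k..q} theta_j psi_{j-k}   (c_k = 0 for k > q),
using gamma(-m) = gamma(m).
Pure AR (q = 0): c_0 = sigma^2 = 3, c_k = 0 for k >= 1.
Equations for k = 0 and k = 1 (AR order 1):
  gamma(0) = phi_1 gamma(1) + c_0
  gamma(1) = phi_1 gamma(0) + c_1
Substituting the second into the first: gamma(0) (1 - phi_1^2) = c_0 + phi_1 c_1, so
  gamma(0) = c_0 / (1 - phi_1^2) = 3 / (1 - (-0.654)^2) = 3 / 0.572284 = 5.242152.
  gamma(1) = phi_1 gamma(0) = (-0.654)(5.242152) = -3.428368.
Therefore gamma(1) = -3.4284 (to 4 decimal places).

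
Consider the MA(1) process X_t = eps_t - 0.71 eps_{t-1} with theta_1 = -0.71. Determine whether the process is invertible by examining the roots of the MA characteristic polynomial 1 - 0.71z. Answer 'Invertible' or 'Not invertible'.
\text{Invertible}

The MA(q) characteristic polynomial is P(z) = 1 - 0.71z.
Invertibility requires all roots to lie outside the unit circle, i.e. |z| > 1 for every root.
This is linear in z: 1 + (-0.71) z = 0  =>  z = -1/(-0.71) = 1.408451,  |z| = 1.408451.
Moduli of all roots: 1.4085.
All moduli strictly greater than 1? Yes.
Verdict: Invertible.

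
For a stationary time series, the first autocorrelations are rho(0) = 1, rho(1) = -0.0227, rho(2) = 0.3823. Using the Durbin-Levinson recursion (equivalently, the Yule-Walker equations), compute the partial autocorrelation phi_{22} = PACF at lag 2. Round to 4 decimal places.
\phi_{22} = 0.3820

The PACF at lag k is phi_{kk}, the last component of the solution
to the Yule-Walker system G_k phi = r_k where
  (G_k)_{ij} = rho(|i - j|), (r_k)_i = rho(i), i,j = 1..k.
Equivalently, Durbin-Levinson gives phi_{kk} iteratively:
  phi_{11} = rho(1)
  phi_{kk} = [rho(k) - sum_{j=1..k-1} phi_{k-1,j} rho(k-j)]
            / [1 - sum_{j=1..k-1} phi_{k-1,j} rho(j)],
  phi_{k,j} = phi_{k-1,j} - phi_{kk} phi_{k-1,k-j},  j = 1..k-1.
Step k = 1:
  phi_11 = rho(1) = -0.0227.
Step k = 2:
  phi_22 = [rho(2) - phi_11 rho(1)] / [1 - phi_11 rho(1)] = [0.3823 - (-0.0227)(-0.0227)] / [1 - (-0.0227)(-0.0227)]
         = 0.38178471 / 0.99948471 = 0.382.
Therefore phi_{22} = 0.3820.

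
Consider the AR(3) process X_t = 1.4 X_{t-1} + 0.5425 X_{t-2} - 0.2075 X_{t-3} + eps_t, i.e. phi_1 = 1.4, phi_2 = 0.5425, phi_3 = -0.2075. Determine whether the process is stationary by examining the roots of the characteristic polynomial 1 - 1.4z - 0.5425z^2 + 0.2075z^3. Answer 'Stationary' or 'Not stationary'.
\text{Not stationary}

The AR(p) characteristic polynomial is P(z) = 1 - 1.4z - 0.5425z^2 + 0.2075z^3.
Stationarity requires all roots to lie outside the unit circle, i.e. |z| > 1 for every root.
Degree 3: look for a simple real root z0 first, then factor out (1 - z/z0) and solve the remaining quadratic.
Testing z0 = 4: P(4) = 1 + (-1.4)(4) + (-0.5425)(4)^2 + (0.2075)(4)^3
  = 1 + (-5.6) + (-8.68) + (13.28) = 0.  So z_0 = 4 is a root, |z_0| = 4.
Divide out the factor (1 - 0.25 z) = (1 - z/z0) (since 1/z0 = 0.25):
  P(z) = (1 - 0.25 z)(1 + (-1.15) z + (-0.83) z^2)
  [check: z-coef -1.15 - (0.25) = -1.4; z^2-coef -0.83 - (0.25)(-1.15) = -0.5425; z^3-coef -(0.25)(-0.83) = 0.2075.]
Remaining roots from the quadratic factor 1 + (-1.15) z + (-0.83) z^2:
  Set 1 + (-1.15) z + (-0.83) z^2 = 0, i.e. a z^2 + b z + c = 0 with a = -0.83, b = -1.15, c = 1.
  Discriminant D = b^2 - 4ac = (-1.15)^2 - 4*(-0.83)*1 = 1.3225 - (-3.32) = 4.6425.
  D >= 0, so the roots are real: z = (-b +/- sqrt(D)) / (2a) = (1.15 +/- 2.154646) / (-1.66).
    z_1 = (1.15 + 2.154646) / (-1.66) = -1.9908,   |z_1| = 1.9908.
    z_2 = (1.15 - 2.154646) / (-1.66) = 0.6052,   |z_2| = 0.6052.
Moduli of all roots: 4.0000, 1.9908, 0.6052.
All moduli strictly greater than 1? No.
Verdict: Not stationary.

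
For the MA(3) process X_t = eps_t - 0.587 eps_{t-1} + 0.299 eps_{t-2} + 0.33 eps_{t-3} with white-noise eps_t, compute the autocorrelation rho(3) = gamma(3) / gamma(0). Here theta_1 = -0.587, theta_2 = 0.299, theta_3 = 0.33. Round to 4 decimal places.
\rho(3) = 0.2139

For an MA(q) process with theta_0 = 1, the autocovariance is
  gamma(k) = sigma^2 * sum_{i=0..q-k} theta_i * theta_{i+k},
and rho(k) = gamma(k) / gamma(0). Sigma^2 cancels.
  numerator   = (1)*(0.33) = 0.33.
  denominator = (1)^2 + (-0.587)^2 + (0.299)^2 + (0.33)^2 = 1.54287.
  rho(3) = 0.33 / 1.54287 = 0.2139.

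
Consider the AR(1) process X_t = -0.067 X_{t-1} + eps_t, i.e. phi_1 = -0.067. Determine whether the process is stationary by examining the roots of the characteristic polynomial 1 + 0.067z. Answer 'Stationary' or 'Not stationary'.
\text{Stationary}

The AR(p) characteristic polynomial is P(z) = 1 + 0.067z.
Stationarity requires all roots to lie outside the unit circle, i.e. |z| > 1 for every root.
This is linear in z: 1 + (0.067) z = 0  =>  z = -1/(0.067) = -14.925373,  |z| = 14.925373.
Moduli of all roots: 14.9254.
All moduli strictly greater than 1? Yes.
Verdict: Stationary.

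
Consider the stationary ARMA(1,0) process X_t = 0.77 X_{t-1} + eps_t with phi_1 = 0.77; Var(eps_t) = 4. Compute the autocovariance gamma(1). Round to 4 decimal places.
\gamma(1) = 7.5657

Multiply the model equation by X_{t-k} and take expectations. With theta_0 = psi_0 = 1 and psi_j the MA(infinity) weights, this gives
  gamma(k) - sum_i phi_i gamma(k-i) = c_k,
  c_k = sigma^2 * sum_{j=k..q} theta_j psi_{j-k}   (c_k = 0 for k > q),
using gamma(-m) = gamma(m).
Pure AR (q = 0): c_0 = sigma^2 = 4, c_k = 0 for k >= 1.
Equations for k = 0 and k = 1 (AR order 1):
  gamma(0) = phi_1 gamma(1) + c_0
  gamma(1) = phi_1 gamma(0) + c_1
Substituting the second into the first: gamma(0) (1 - phi_1^2) = c_0 + phi_1 c_1, so
  gamma(0) = c_0 / (1 - phi_1^2) = 4 / (1 - (0.77)^2) = 4 / 0.4071 = 9.825596.
  gamma(1) = phi_1 gamma(0) = (0.77)(9.825596) = 7.565709.
Therefore gamma(1) = 7.5657 (to 4 decimal places).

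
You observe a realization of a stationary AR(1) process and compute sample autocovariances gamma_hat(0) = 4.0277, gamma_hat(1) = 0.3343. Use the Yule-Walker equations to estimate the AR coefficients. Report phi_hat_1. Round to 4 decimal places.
\hat\phi_{1} = 0.0830

The Yule-Walker equations for an AR(p) process read, in matrix form,
  Gamma_p phi = r_p,   with   (Gamma_p)_{ij} = gamma(|i - j|),
                       (r_p)_i = gamma(i),   i,j = 1..p.
Substitute the sample gammas (Toeplitz matrix and right-hand side of size 1):
  Gamma_p = [[4.0277]]
  r_p     = [0.3343]
With p = 1 this is the single equation gamma(0) phi_1 = gamma(1):
  phi_hat_1 = gamma(1) / gamma(0) = 0.3343 / 4.0277 = 0.0830.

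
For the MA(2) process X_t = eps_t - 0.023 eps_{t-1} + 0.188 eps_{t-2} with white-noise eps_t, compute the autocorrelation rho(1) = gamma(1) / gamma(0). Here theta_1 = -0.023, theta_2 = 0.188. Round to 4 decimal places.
\rho(1) = -0.0264

For an MA(q) process with theta_0 = 1, the autocovariance is
  gamma(k) = sigma^2 * sum_{i=0..q-k} theta_i * theta_{i+k},
and rho(k) = gamma(k) / gamma(0). Sigma^2 cancels.
  numerator   = (1)*(-0.023) + (-0.023)*(0.188) = -0.027324.
  denominator = (1)^2 + (-0.023)^2 + (0.188)^2 = 1.035873.
  rho(1) = -0.027324 / 1.035873 = -0.0264.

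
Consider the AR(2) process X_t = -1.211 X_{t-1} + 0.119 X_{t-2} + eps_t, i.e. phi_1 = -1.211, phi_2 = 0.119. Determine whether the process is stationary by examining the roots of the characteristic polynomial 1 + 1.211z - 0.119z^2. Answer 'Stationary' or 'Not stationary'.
\text{Not stationary}

The AR(p) characteristic polynomial is P(z) = 1 + 1.211z - 0.119z^2.
Stationarity requires all roots to lie outside the unit circle, i.e. |z| > 1 for every root.
Set 1 + (1.211) z + (-0.119) z^2 = 0, i.e. a z^2 + b z + c = 0 with a = -0.119, b = 1.211, c = 1.
Discriminant D = b^2 - 4ac = (1.211)^2 - 4*(-0.119)*1 = 1.466521 - (-0.476) = 1.942521.
D >= 0, so the roots are real: z = (-b +/- sqrt(D)) / (2a) = (-1.211 +/- 1.393744) / (-0.238).
  z_1 = (-1.211 + 1.393744) / (-0.238) = -0.7678,   |z_1| = 0.7678.
  z_2 = (-1.211 - 1.393744) / (-0.238) = 10.9443,   |z_2| = 10.9443.
Moduli of all roots: 0.7678, 10.9443.
All moduli strictly greater than 1? No.
Verdict: Not stationary.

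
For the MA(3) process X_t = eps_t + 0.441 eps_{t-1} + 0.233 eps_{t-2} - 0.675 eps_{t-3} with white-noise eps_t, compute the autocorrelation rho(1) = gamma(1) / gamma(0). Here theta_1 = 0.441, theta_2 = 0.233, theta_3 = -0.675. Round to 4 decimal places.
\rho(1) = 0.2268

For an MA(q) process with theta_0 = 1, the autocovariance is
  gamma(k) = sigma^2 * sum_{i=0..q-k} theta_i * theta_{i+k},
and rho(k) = gamma(k) / gamma(0). Sigma^2 cancels.
  numerator   = (1)*(0.441) + (0.441)*(0.233) + (0.233)*(-0.675) = 0.386478.
  denominator = (1)^2 + (0.441)^2 + (0.233)^2 + (-0.675)^2 = 1.704395.
  rho(1) = 0.386478 / 1.704395 = 0.2268.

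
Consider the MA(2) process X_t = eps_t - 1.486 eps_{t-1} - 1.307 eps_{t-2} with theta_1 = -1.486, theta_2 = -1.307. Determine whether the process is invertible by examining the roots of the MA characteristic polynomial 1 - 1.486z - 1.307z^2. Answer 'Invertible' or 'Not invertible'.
\text{Not invertible}

The MA(q) characteristic polynomial is P(z) = 1 - 1.486z - 1.307z^2.
Invertibility requires all roots to lie outside the unit circle, i.e. |z| > 1 for every root.
Set 1 + (-1.486) z + (-1.307) z^2 = 0, i.e. a z^2 + b z + c = 0 with a = -1.307, b = -1.486, c = 1.
Discriminant D = b^2 - 4ac = (-1.486)^2 - 4*(-1.307)*1 = 2.208196 - (-5.228) = 7.436196.
D >= 0, so the roots are real: z = (-b +/- sqrt(D)) / (2a) = (1.486 +/- 2.726939) / (-2.614).
  z_1 = (1.486 + 2.726939) / (-2.614) = -1.6117,   |z_1| = 1.6117.
  z_2 = (1.486 - 2.726939) / (-2.614) = 0.4747,   |z_2| = 0.4747.
Moduli of all roots: 1.6117, 0.4747.
All moduli strictly greater than 1? No.
Verdict: Not invertible.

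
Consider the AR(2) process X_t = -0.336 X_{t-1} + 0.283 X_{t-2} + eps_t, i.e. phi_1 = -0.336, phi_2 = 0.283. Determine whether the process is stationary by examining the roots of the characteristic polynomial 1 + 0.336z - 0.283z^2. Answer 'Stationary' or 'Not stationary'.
\text{Stationary}

The AR(p) characteristic polynomial is P(z) = 1 + 0.336z - 0.283z^2.
Stationarity requires all roots to lie outside the unit circle, i.e. |z| > 1 for every root.
Set 1 + (0.336) z + (-0.283) z^2 = 0, i.e. a z^2 + b z + c = 0 with a = -0.283, b = 0.336, c = 1.
Discriminant D = b^2 - 4ac = (0.336)^2 - 4*(-0.283)*1 = 0.112896 - (-1.132) = 1.244896.
D >= 0, so the roots are real: z = (-b +/- sqrt(D)) / (2a) = (-0.336 +/- 1.115749) / (-0.566).
  z_1 = (-0.336 + 1.115749) / (-0.566) = -1.3776,   |z_1| = 1.3776.
  z_2 = (-0.336 - 1.115749) / (-0.566) = 2.5649,   |z_2| = 2.5649.
Moduli of all roots: 1.3776, 2.5649.
All moduli strictly greater than 1? Yes.
Verdict: Stationary.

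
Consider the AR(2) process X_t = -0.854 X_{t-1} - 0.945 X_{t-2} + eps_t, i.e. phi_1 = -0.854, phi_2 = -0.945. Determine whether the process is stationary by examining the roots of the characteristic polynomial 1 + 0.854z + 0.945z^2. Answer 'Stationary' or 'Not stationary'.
\text{Stationary}

The AR(p) characteristic polynomial is P(z) = 1 + 0.854z + 0.945z^2.
Stationarity requires all roots to lie outside the unit circle, i.e. |z| > 1 for every root.
Set 1 + (0.854) z + (0.945) z^2 = 0, i.e. a z^2 + b z + c = 0 with a = 0.945, b = 0.854, c = 1.
Discriminant D = b^2 - 4ac = (0.854)^2 - 4*(0.945)*1 = 0.729316 - (3.78) = -3.050684.
D < 0, so the roots are the complex-conjugate pair z = (-b +/- i sqrt(-D)) / (2a) = -0.4519 +/- 0.9241i.
For a conjugate pair |z|^2 = z * conj(z) = (product of roots) = c/a = 1/(0.945) = 1.058201, so |z| = sqrt(1.058201) = 1.0287 for both roots.
Moduli of all roots: 1.0287, 1.0287.
All moduli strictly greater than 1? Yes.
Verdict: Stationary.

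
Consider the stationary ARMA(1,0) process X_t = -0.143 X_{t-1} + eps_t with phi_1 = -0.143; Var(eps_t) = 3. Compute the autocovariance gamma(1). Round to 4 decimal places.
\gamma(1) = -0.4380

Multiply the model equation by X_{t-k} and take expectations. With theta_0 = psi_0 = 1 and psi_j the MA(infinity) weights, this gives
  gamma(k) - sum_i phi_i gamma(k-i) = c_k,
  c_k = sigma^2 * sum_{j=k..q} theta_j psi_{j-k}   (c_k = 0 for k > q),
using gamma(-m) = gamma(m).
Pure AR (q = 0): c_0 = sigma^2 = 3, c_k = 0 for k >= 1.
Equations for k = 0 and k = 1 (AR order 1):
  gamma(0) = phi_1 gamma(1) + c_0
  gamma(1) = phi_1 gamma(0) + c_1
Substituting the second into the first: gamma(0) (1 - phi_1^2) = c_0 + phi_1 c_1, so
  gamma(0) = c_0 / (1 - phi_1^2) = 3 / (1 - (-0.143)^2) = 3 / 0.979551 = 3.062628.
  gamma(1) = phi_1 gamma(0) = (-0.143)(3.062628) = -0.437956.
Therefore gamma(1) = -0.4380 (to 4 decimal places).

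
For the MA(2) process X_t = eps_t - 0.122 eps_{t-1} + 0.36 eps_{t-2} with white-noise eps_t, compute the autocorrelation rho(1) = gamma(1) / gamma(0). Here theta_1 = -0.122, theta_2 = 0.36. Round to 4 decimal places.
\rho(1) = -0.1450

For an MA(q) process with theta_0 = 1, the autocovariance is
  gamma(k) = sigma^2 * sum_{i=0..q-k} theta_i * theta_{i+k},
and rho(k) = gamma(k) / gamma(0). Sigma^2 cancels.
  numerator   = (1)*(-0.122) + (-0.122)*(0.36) = -0.16592.
  denominator = (1)^2 + (-0.122)^2 + (0.36)^2 = 1.144484.
  rho(1) = -0.16592 / 1.144484 = -0.1450.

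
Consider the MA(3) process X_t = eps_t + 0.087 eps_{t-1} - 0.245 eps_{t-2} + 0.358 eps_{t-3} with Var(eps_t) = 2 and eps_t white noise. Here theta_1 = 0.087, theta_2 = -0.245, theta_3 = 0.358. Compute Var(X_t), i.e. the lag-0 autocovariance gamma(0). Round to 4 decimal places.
\gamma(0) = 2.3915

For an MA(q) process X_t = eps_t + sum_i theta_i eps_{t-i} with
Var(eps_t) = sigma^2, the variance is
  gamma(0) = sigma^2 * (1 + sum_i theta_i^2).
  sum_i theta_i^2 = (0.087)^2 + (-0.245)^2 + (0.358)^2 = 0.007569 + 0.060025 + 0.128164 = 0.195758.
  gamma(0) = 2 * (1 + 0.195758) = 2 * 1.195758 = 2.391516, which rounds to 2.3915.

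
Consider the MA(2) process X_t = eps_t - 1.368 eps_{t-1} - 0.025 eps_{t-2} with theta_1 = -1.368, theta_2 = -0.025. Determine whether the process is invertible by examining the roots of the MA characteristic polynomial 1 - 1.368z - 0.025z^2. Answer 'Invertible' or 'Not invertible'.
\text{Not invertible}

The MA(q) characteristic polynomial is P(z) = 1 - 1.368z - 0.025z^2.
Invertibility requires all roots to lie outside the unit circle, i.e. |z| > 1 for every root.
Set 1 + (-1.368) z + (-0.025) z^2 = 0, i.e. a z^2 + b z + c = 0 with a = -0.025, b = -1.368, c = 1.
Discriminant D = b^2 - 4ac = (-1.368)^2 - 4*(-0.025)*1 = 1.871424 - (-0.1) = 1.971424.
D >= 0, so the roots are real: z = (-b +/- sqrt(D)) / (2a) = (1.368 +/- 1.404074) / (-0.05).
  z_1 = (1.368 + 1.404074) / (-0.05) = -55.4415,   |z_1| = 55.4415.
  z_2 = (1.368 - 1.404074) / (-0.05) = 0.7215,   |z_2| = 0.7215.
Moduli of all roots: 55.4415, 0.7215.
All moduli strictly greater than 1? No.
Verdict: Not invertible.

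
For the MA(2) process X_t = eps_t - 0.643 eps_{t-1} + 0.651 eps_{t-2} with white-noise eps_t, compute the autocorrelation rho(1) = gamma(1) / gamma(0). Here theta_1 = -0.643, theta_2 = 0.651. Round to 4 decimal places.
\rho(1) = -0.5778

For an MA(q) process with theta_0 = 1, the autocovariance is
  gamma(k) = sigma^2 * sum_{i=0..q-k} theta_i * theta_{i+k},
and rho(k) = gamma(k) / gamma(0). Sigma^2 cancels.
  numerator   = (1)*(-0.643) + (-0.643)*(0.651) = -1.061593.
  denominator = (1)^2 + (-0.643)^2 + (0.651)^2 = 1.83725.
  rho(1) = -1.061593 / 1.83725 = -0.5778.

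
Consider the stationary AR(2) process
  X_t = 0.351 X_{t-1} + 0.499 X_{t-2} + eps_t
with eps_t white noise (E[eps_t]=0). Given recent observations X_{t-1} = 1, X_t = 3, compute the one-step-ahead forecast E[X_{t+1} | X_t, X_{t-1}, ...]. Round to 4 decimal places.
E[X_{t+1} \mid \mathcal F_t] = 1.5520

For an AR(p) model X_t = c + sum_i phi_i X_{t-i} + eps_t, the
one-step-ahead conditional mean is
  E[X_{t+1} | X_t, ...] = c + sum_i phi_i X_{t+1-i}.
Substitute known values:
  E[X_{t+1} | ...] = (0.351) * (3) + (0.499) * (1)
                   = 1.5520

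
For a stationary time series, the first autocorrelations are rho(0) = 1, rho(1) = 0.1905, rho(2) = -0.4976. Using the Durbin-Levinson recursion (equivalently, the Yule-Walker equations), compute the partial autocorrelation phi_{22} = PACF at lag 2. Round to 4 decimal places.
\phi_{22} = -0.5540

The PACF at lag k is phi_{kk}, the last component of the solution
to the Yule-Walker system G_k phi = r_k where
  (G_k)_{ij} = rho(|i - j|), (r_k)_i = rho(i), i,j = 1..k.
Equivalently, Durbin-Levinson gives phi_{kk} iteratively:
  phi_{11} = rho(1)
  phi_{kk} = [rho(k) - sum_{j=1..k-1} phi_{k-1,j} rho(k-j)]
            / [1 - sum_{j=1..k-1} phi_{k-1,j} rho(j)],
  phi_{k,j} = phi_{k-1,j} - phi_{kk} phi_{k-1,k-j},  j = 1..k-1.
Step k = 1:
  phi_11 = rho(1) = 0.1905.
Step k = 2:
  phi_22 = [rho(2) - phi_11 rho(1)] / [1 - phi_11 rho(1)] = [-0.4976 - (0.1905)(0.1905)] / [1 - (0.1905)(0.1905)]
         = -0.53389025 / 0.96370975 = -0.554.
Therefore phi_{22} = -0.5540.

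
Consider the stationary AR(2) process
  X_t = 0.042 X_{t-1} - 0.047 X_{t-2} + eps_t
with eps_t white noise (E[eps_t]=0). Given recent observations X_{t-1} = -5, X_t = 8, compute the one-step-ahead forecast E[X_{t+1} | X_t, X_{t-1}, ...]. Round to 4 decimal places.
E[X_{t+1} \mid \mathcal F_t] = 0.5710

For an AR(p) model X_t = c + sum_i phi_i X_{t-i} + eps_t, the
one-step-ahead conditional mean is
  E[X_{t+1} | X_t, ...] = c + sum_i phi_i X_{t+1-i}.
Substitute known values:
  E[X_{t+1} | ...] = (0.042) * (8) + (-0.047) * (-5)
                   = 0.5710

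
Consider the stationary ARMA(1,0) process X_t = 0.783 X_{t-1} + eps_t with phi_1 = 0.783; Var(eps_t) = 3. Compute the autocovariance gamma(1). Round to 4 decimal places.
\gamma(1) = 6.0712

Multiply the model equation by X_{t-k} and take expectations. With theta_0 = psi_0 = 1 and psi_j the MA(infinity) weights, this gives
  gamma(k) - sum_i phi_i gamma(k-i) = c_k,
  c_k = sigma^2 * sum_{j=k..q} theta_j psi_{j-k}   (c_k = 0 for k > q),
using gamma(-m) = gamma(m).
Pure AR (q = 0): c_0 = sigma^2 = 3, c_k = 0 for k >= 1.
Equations for k = 0 and k = 1 (AR order 1):
  gamma(0) = phi_1 gamma(1) + c_0
  gamma(1) = phi_1 gamma(0) + c_1
Substituting the second into the first: gamma(0) (1 - phi_1^2) = c_0 + phi_1 c_1, so
  gamma(0) = c_0 / (1 - phi_1^2) = 3 / (1 - (0.783)^2) = 3 / 0.386911 = 7.753721.
  gamma(1) = phi_1 gamma(0) = (0.783)(7.753721) = 6.071164.
Therefore gamma(1) = 6.0712 (to 4 decimal places).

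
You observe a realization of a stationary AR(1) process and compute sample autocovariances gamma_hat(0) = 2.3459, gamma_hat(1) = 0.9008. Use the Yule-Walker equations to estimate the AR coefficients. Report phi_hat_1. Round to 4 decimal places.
\hat\phi_{1} = 0.3840

The Yule-Walker equations for an AR(p) process read, in matrix form,
  Gamma_p phi = r_p,   with   (Gamma_p)_{ij} = gamma(|i - j|),
                       (r_p)_i = gamma(i),   i,j = 1..p.
Substitute the sample gammas (Toeplitz matrix and right-hand side of size 1):
  Gamma_p = [[2.3459]]
  r_p     = [0.9008]
With p = 1 this is the single equation gamma(0) phi_1 = gamma(1):
  phi_hat_1 = gamma(1) / gamma(0) = 0.9008 / 2.3459 = 0.3840.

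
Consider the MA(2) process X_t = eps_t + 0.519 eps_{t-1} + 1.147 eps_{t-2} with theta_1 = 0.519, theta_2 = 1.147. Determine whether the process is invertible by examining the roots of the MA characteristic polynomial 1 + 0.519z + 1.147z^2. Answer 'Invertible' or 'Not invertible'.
\text{Not invertible}

The MA(q) characteristic polynomial is P(z) = 1 + 0.519z + 1.147z^2.
Invertibility requires all roots to lie outside the unit circle, i.e. |z| > 1 for every root.
Set 1 + (0.519) z + (1.147) z^2 = 0, i.e. a z^2 + b z + c = 0 with a = 1.147, b = 0.519, c = 1.
Discriminant D = b^2 - 4ac = (0.519)^2 - 4*(1.147)*1 = 0.269361 - (4.588) = -4.318639.
D < 0, so the roots are the complex-conjugate pair z = (-b +/- i sqrt(-D)) / (2a) = -0.2262 +/- 0.9059i.
For a conjugate pair |z|^2 = z * conj(z) = (product of roots) = c/a = 1/(1.147) = 0.87184, so |z| = sqrt(0.87184) = 0.9337 for both roots.
Moduli of all roots: 0.9337, 0.9337.
All moduli strictly greater than 1? No.
Verdict: Not invertible.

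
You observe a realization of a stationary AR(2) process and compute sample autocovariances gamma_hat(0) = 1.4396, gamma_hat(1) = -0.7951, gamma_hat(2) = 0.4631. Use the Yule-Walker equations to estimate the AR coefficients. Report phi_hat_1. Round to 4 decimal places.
\hat\phi_{1} = -0.5391

The Yule-Walker equations for an AR(p) process read, in matrix form,
  Gamma_p phi = r_p,   with   (Gamma_p)_{ij} = gamma(|i - j|),
                       (r_p)_i = gamma(i),   i,j = 1..p.
Substitute the sample gammas (Toeplitz matrix and right-hand side of size 2):
  Gamma_p = [[1.4396, -0.7951], [-0.7951, 1.4396]]
  r_p     = [-0.7951, 0.4631]
Written out:
  1.4396 phi_1 - 0.7951 phi_2 = -0.7951
  -0.7951 phi_1 + 1.4396 phi_2 = 0.4631
Solve by Cramer's rule:
  det = gamma(0)^2 - gamma(1)^2 = (1.4396)^2 - (-0.7951)^2 = 2.07244816 - 0.63218401 = 1.44026415
  phi_hat_1 = [gamma(1) gamma(0) - gamma(1) gamma(2)] / det = [(-0.7951)(1.4396) - (-0.7951)(0.4631)] / 1.44026415 = -0.77641515 / 1.44026415 = -0.5391
  phi_hat_2 = [gamma(0) gamma(2) - gamma(1)^2] / det = [(1.4396)(0.4631) - (-0.7951)^2] / 1.44026415 = 0.03449475 / 1.44026415 = 0.024
So phi_hat = [-0.5391, 0.0240].
Therefore phi_hat_1 = -0.5391.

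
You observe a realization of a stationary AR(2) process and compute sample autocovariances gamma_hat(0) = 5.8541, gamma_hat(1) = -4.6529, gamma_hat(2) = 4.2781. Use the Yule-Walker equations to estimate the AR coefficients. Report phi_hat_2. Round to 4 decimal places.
\hat\phi_{2} = 0.2690

The Yule-Walker equations for an AR(p) process read, in matrix form,
  Gamma_p phi = r_p,   with   (Gamma_p)_{ij} = gamma(|i - j|),
                       (r_p)_i = gamma(i),   i,j = 1..p.
Substitute the sample gammas (Toeplitz matrix and right-hand side of size 2):
  Gamma_p = [[5.8541, -4.6529], [-4.6529, 5.8541]]
  r_p     = [-4.6529, 4.2781]
Written out:
  5.8541 phi_1 - 4.6529 phi_2 = -4.6529
  -4.6529 phi_1 + 5.8541 phi_2 = 4.2781
Solve by Cramer's rule:
  det = gamma(0)^2 - gamma(1)^2 = (5.8541)^2 - (-4.6529)^2 = 34.27048681 - 21.64947841 = 12.6210084
  phi_hat_1 = [gamma(1) gamma(0) - gamma(1) gamma(2)] / det = [(-4.6529)(5.8541) - (-4.6529)(4.2781)] / 12.6210084 = -7.3329704 / 12.6210084 = -0.581
  phi_hat_2 = [gamma(0) gamma(2) - gamma(1)^2] / det = [(5.8541)(4.2781) - (-4.6529)^2] / 12.6210084 = 3.3949468 / 12.6210084 = 0.269
So phi_hat = [-0.5810, 0.2690].
Therefore phi_hat_2 = 0.2690.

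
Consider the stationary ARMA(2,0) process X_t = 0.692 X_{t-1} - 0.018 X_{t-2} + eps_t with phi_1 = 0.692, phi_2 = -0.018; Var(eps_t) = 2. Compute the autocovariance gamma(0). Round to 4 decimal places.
\gamma(0) = 3.7192

Multiply the model equation by X_{t-k} and take expectations. With theta_0 = psi_0 = 1 and psi_j the MA(infinity) weights, this gives
  gamma(k) - sum_i phi_i gamma(k-i) = c_k,
  c_k = sigma^2 * sum_{j=k..q} theta_j psi_{j-k}   (c_k = 0 for k > q),
using gamma(-m) = gamma(m).
Pure AR (q = 0): c_0 = sigma^2 = 2, c_k = 0 for k >= 1.
Equations for k = 0, 1, 2 (AR order 2, c_2 = 0):
  (E0) gamma(0) = phi_1 gamma(1) + phi_2 gamma(2) + c_0
  (E1) gamma(1) = phi_1 gamma(0) + phi_2 gamma(1) + c_1
  (E2) gamma(2) = phi_1 gamma(1) + phi_2 gamma(0)
From (E1): gamma(1) = A gamma(0) + B with
  A = phi_1 / (1 - phi_2) = 0.692 / 1.018 = 0.679764,   B = c_1 / (1 - phi_2) = 0 / 1.018 = 0.
Insert (E2) into (E0): gamma(0) (1 - phi_2^2) = phi_1 (1 + phi_2) gamma(1) + c_0.
  phi_1 (1 + phi_2) = (0.692)(0.982) = 0.679544,   1 - phi_2^2 = 0.999676.
Replace gamma(1) by A gamma(0) + B and collect gamma(0):
  gamma(0) [0.999676 - (0.679544)(0.679764)] = c_0 = 2
  gamma(0) * 0.537746 = 2
  gamma(0) = 2 / 0.537746 = 3.719226.
Therefore gamma(0) = 3.7192 (to 4 decimal places).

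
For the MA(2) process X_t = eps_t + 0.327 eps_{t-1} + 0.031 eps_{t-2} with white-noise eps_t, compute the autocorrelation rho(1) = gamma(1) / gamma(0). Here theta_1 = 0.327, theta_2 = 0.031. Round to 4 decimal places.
\rho(1) = 0.3043

For an MA(q) process with theta_0 = 1, the autocovariance is
  gamma(k) = sigma^2 * sum_{i=0..q-k} theta_i * theta_{i+k},
and rho(k) = gamma(k) / gamma(0). Sigma^2 cancels.
  numerator   = (1)*(0.327) + (0.327)*(0.031) = 0.337137.
  denominator = (1)^2 + (0.327)^2 + (0.031)^2 = 1.10789.
  rho(1) = 0.337137 / 1.10789 = 0.3043.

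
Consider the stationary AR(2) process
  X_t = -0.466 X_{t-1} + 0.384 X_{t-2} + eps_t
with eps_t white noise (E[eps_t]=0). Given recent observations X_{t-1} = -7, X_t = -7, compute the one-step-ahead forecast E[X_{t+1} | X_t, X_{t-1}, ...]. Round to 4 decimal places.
E[X_{t+1} \mid \mathcal F_t] = 0.5740

For an AR(p) model X_t = c + sum_i phi_i X_{t-i} + eps_t, the
one-step-ahead conditional mean is
  E[X_{t+1} | X_t, ...] = c + sum_i phi_i X_{t+1-i}.
Substitute known values:
  E[X_{t+1} | ...] = (-0.466) * (-7) + (0.384) * (-7)
                   = 0.5740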